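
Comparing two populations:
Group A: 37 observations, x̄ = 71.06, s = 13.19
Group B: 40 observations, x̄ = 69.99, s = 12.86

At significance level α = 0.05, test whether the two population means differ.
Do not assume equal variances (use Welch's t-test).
Welch's two-sample t-test:
H₀: μ₁ = μ₂
H₁: μ₁ ≠ μ₂
s₁²/n₁ = 13.19²/37 = 4.7021,  s₂²/n₂ = 12.86²/40 = 4.1345
SE = √(s₁²/n₁ + s₂²/n₂) = √(4.7021 + 4.1345) = 2.9726
df (Welch-Satterthwaite) = (s₁²/n₁ + s₂²/n₂)² / [(s₁²/n₁)²/(n₁-1) + (s₂²/n₂)²/(n₂-1)] ≈ 74.19
t = (x̄₁ - x̄₂) / SE = (71.06 - 69.99) / 2.9726 = 1.07 / 2.9726 = 0.360
p-value = 0.7199

Since p-value > α = 0.05, we fail to reject H₀.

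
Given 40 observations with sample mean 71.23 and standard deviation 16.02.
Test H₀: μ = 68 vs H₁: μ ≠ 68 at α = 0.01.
One-sample t-test:
H₀: μ = 68
H₁: μ ≠ 68
df = n - 1 = 39
t = (x̄ - μ₀) / (s/√n) = (71.23 - 68) / (16.02/√40) = 1.275
p-value = 0.2098

Since p-value > α = 0.01, we fail to reject H₀.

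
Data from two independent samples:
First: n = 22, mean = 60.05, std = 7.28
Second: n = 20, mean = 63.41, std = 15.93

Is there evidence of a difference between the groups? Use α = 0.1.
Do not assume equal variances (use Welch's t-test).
Welch's two-sample t-test:
H₀: μ₁ = μ₂
H₁: μ₁ ≠ μ₂
s₁²/n₁ = 7.28²/22 = 2.4090,  s₂²/n₂ = 15.93²/20 = 12.6882
SE = √(s₁²/n₁ + s₂²/n₂) = √(2.4090 + 12.6882) = 3.8855
df (Welch-Satterthwaite) = (s₁²/n₁ + s₂²/n₂)² / [(s₁²/n₁)²/(n₁-1) + (s₂²/n₂)²/(n₂-1)] ≈ 26.05
t = (x̄₁ - x̄₂) / SE = (60.05 - 63.41) / 3.8855 = -3.36 / 3.8855 = -0.865
p-value = 0.3951

Since p-value > α = 0.1, we fail to reject H₀.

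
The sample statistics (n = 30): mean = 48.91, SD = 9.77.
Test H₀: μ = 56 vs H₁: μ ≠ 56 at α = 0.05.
One-sample t-test:
H₀: μ = 56
H₁: μ ≠ 56
df = n - 1 = 29
t = (x̄ - μ₀) / (s/√n) = (48.91 - 56) / (9.77/√30) = -3.975
p-value = 0.0004

Since p-value < α = 0.05, we reject H₀.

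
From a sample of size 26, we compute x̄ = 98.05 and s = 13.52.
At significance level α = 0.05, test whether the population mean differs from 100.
One-sample t-test:
H₀: μ = 100
H₁: μ ≠ 100
df = n - 1 = 25
t = (x̄ - μ₀) / (s/√n) = (98.05 - 100) / (13.52/√26) = -0.735
p-value = 0.4689

Since p-value > α = 0.05, we fail to reject H₀.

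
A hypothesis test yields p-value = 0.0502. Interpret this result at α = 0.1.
Since p = 0.0502 < α = 0.1, reject H₀.
There is sufficient evidence to reject the null hypothesis; the result is statistically significant at the 0.1 level.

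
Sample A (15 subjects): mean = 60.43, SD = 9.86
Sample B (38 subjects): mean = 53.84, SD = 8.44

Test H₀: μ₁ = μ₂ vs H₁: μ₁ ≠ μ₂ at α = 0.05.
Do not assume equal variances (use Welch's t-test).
Welch's two-sample t-test:
H₀: μ₁ = μ₂
H₁: μ₁ ≠ μ₂
s₁²/n₁ = 9.86²/15 = 6.4813,  s₂²/n₂ = 8.44²/38 = 1.8746
SE = √(s₁²/n₁ + s₂²/n₂) = √(6.4813 + 1.8746) = 2.8907
df (Welch-Satterthwaite) = (s₁²/n₁ + s₂²/n₂)² / [(s₁²/n₁)²/(n₁-1) + (s₂²/n₂)²/(n₂-1)] ≈ 22.56
t = (x̄₁ - x̄₂) / SE = (60.43 - 53.84) / 2.8907 = 6.59 / 2.8907 = 2.280
p-value = 0.0324

Since p-value < α = 0.05, we reject H₀.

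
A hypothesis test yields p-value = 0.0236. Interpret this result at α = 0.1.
Since p = 0.0236 < α = 0.1, reject H₀.
There is sufficient evidence to reject the null hypothesis; the result is statistically significant at the 0.1 level.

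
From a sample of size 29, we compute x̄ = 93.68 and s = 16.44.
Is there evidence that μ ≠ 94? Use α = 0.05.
One-sample t-test:
H₀: μ = 94
H₁: μ ≠ 94
df = n - 1 = 28
t = (x̄ - μ₀) / (s/√n) = (93.68 - 94) / (16.44/√29) = -0.105
p-value = 0.9173

Since p-value > α = 0.05, we fail to reject H₀.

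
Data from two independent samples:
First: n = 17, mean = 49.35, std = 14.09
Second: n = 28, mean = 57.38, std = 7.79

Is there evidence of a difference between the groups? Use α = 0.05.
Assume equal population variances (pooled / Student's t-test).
Student's two-sample t-test (equal variances):
H₀: μ₁ = μ₂
H₁: μ₁ ≠ μ₂
df = n₁ + n₂ - 2 = 43
Pooled variance s_p² = [(n₁-1)s₁² + (n₂-1)s₂²] / (n₁ + n₂ - 2) = [(16)(14.09²) + (27)(7.79²)] / 43 = 111.9749
SE = √(s_p²(1/n₁ + 1/n₂)) = √(111.9749 × (1/17 + 1/28)) = 3.2536
t = (x̄₁ - x̄₂) / SE = (49.35 - 57.38) / 3.2536 = -8.03 / 3.2536 = -2.468
p-value = 0.0176

Since p-value < α = 0.05, we reject H₀.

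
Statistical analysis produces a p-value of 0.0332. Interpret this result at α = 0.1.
Since p = 0.0332 < α = 0.1, reject H₀.
There is sufficient evidence to reject the null hypothesis; the result is statistically significant at the 0.1 level.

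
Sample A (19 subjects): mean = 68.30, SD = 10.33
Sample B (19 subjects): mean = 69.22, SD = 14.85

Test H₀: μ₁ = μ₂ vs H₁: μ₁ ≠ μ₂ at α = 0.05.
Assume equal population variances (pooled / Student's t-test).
Student's two-sample t-test (equal variances):
H₀: μ₁ = μ₂
H₁: μ₁ ≠ μ₂
df = n₁ + n₂ - 2 = 36
Pooled variance s_p² = [(n₁-1)s₁² + (n₂-1)s₂²] / (n₁ + n₂ - 2) = [(18)(10.33²) + (18)(14.85²)] / 36 = 163.6157
SE = √(s_p²(1/n₁ + 1/n₂)) = √(163.6157 × (1/19 + 1/19)) = 4.1500
t = (x̄₁ - x̄₂) / SE = (68.30 - 69.22) / 4.1500 = -0.92 / 4.1500 = -0.222
p-value = 0.8258

Since p-value > α = 0.05, we fail to reject H₀.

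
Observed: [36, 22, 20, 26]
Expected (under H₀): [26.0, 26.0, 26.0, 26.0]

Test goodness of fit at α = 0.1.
Chi-square goodness of fit test:
H₀: observed counts match expected distribution
H₁: observed counts differ from expected distribution
df = k - 1 = 3
χ² = Σ(O - E)²/E
   = (36 - 26.0)²/26.0 + (22 - 26.0)²/26.0 + (20 - 26.0)²/26.0 + (26 - 26.0)²/26.0
   = 3.846 + 0.615 + 1.385 + 0.000
   = 5.85
p-value = 0.1193

Since p-value > α = 0.1, we fail to reject H₀.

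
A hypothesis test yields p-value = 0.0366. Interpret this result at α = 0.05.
Since p = 0.0366 < α = 0.05, reject H₀.
There is sufficient evidence to reject the null hypothesis; the result is statistically significant at the 0.05 level.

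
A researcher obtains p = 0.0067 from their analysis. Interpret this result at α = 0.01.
Since p = 0.0067 < α = 0.01, reject H₀.
There is sufficient evidence to reject the null hypothesis; the result is statistically significant at the 0.01 level.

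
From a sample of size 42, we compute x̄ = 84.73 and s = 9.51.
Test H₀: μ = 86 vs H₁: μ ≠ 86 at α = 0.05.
One-sample t-test:
H₀: μ = 86
H₁: μ ≠ 86
df = n - 1 = 41
t = (x̄ - μ₀) / (s/√n) = (84.73 - 86) / (9.51/√42) = -0.865
p-value = 0.3918

Since p-value > α = 0.05, we fail to reject H₀.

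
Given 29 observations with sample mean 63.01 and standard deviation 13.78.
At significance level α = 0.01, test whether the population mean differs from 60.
One-sample t-test:
H₀: μ = 60
H₁: μ ≠ 60
df = n - 1 = 28
t = (x̄ - μ₀) / (s/√n) = (63.01 - 60) / (13.78/√29) = 1.176
p-value = 0.2494

Since p-value > α = 0.01, we fail to reject H₀.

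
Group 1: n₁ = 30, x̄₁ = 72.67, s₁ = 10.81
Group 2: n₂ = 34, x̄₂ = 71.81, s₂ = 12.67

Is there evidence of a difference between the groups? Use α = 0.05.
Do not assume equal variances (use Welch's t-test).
Welch's two-sample t-test:
H₀: μ₁ = μ₂
H₁: μ₁ ≠ μ₂
s₁²/n₁ = 10.81²/30 = 3.8952,  s₂²/n₂ = 12.67²/34 = 4.7214
SE = √(s₁²/n₁ + s₂²/n₂) = √(3.8952 + 4.7214) = 2.9354
df (Welch-Satterthwaite) = (s₁²/n₁ + s₂²/n₂)² / [(s₁²/n₁)²/(n₁-1) + (s₂²/n₂)²/(n₂-1)] ≈ 61.94
t = (x̄₁ - x̄₂) / SE = (72.67 - 71.81) / 2.9354 = 0.86 / 2.9354 = 0.293
p-value = 0.7705

Since p-value > α = 0.05, we fail to reject H₀.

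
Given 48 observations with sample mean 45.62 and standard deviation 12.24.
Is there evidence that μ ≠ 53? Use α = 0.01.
One-sample t-test:
H₀: μ = 53
H₁: μ ≠ 53
df = n - 1 = 47
t = (x̄ - μ₀) / (s/√n) = (45.62 - 53) / (12.24/√48) = -4.177
p-value = 0.0001

Since p-value < α = 0.01, we reject H₀.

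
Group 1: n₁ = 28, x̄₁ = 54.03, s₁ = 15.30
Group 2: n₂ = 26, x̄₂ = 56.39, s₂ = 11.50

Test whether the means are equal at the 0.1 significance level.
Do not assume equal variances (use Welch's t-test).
Welch's two-sample t-test:
H₀: μ₁ = μ₂
H₁: μ₁ ≠ μ₂
s₁²/n₁ = 15.30²/28 = 8.3604,  s₂²/n₂ = 11.50²/26 = 5.0865
SE = √(s₁²/n₁ + s₂²/n₂) = √(8.3604 + 5.0865) = 3.6670
df (Welch-Satterthwaite) = (s₁²/n₁ + s₂²/n₂)² / [(s₁²/n₁)²/(n₁-1) + (s₂²/n₂)²/(n₂-1)] ≈ 49.90
t = (x̄₁ - x̄₂) / SE = (54.03 - 56.39) / 3.6670 = -2.36 / 3.6670 = -0.644
p-value = 0.5228

Since p-value > α = 0.1, we fail to reject H₀.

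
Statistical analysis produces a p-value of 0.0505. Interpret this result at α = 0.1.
Since p = 0.0505 < α = 0.1, reject H₀.
There is sufficient evidence to reject the null hypothesis; the result is statistically significant at the 0.1 level.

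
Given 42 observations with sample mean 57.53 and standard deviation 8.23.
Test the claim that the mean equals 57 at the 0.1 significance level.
One-sample t-test:
H₀: μ = 57
H₁: μ ≠ 57
df = n - 1 = 41
t = (x̄ - μ₀) / (s/√n) = (57.53 - 57) / (8.23/√42) = 0.417
p-value = 0.6786

Since p-value > α = 0.1, we fail to reject H₀.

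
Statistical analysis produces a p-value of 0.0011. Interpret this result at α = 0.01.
Since p = 0.0011 < α = 0.01, reject H₀.
There is sufficient evidence to reject the null hypothesis; the result is statistically significant at the 0.01 level.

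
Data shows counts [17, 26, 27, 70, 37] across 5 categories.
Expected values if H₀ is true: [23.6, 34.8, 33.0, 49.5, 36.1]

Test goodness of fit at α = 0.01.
Chi-square goodness of fit test:
H₀: observed counts match expected distribution
H₁: observed counts differ from expected distribution
df = k - 1 = 4
χ² = Σ(O - E)²/E
   = (17 - 23.6)²/23.6 + (26 - 34.8)²/34.8 + (27 - 33.0)²/33.0 + (70 - 49.5)²/49.5 + (37 - 36.1)²/36.1
   = 1.846 + 2.225 + 1.091 + 8.490 + 0.022
   = 13.67
p-value = 0.0084

Since p-value < α = 0.01, we reject H₀.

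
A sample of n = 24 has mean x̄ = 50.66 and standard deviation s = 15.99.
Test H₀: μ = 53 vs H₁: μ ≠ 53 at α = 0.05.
One-sample t-test:
H₀: μ = 53
H₁: μ ≠ 53
df = n - 1 = 23
t = (x̄ - μ₀) / (s/√n) = (50.66 - 53) / (15.99/√24) = -0.717
p-value = 0.4806

Since p-value > α = 0.05, we fail to reject H₀.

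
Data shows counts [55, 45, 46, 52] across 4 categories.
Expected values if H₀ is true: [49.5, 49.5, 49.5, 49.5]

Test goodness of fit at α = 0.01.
Chi-square goodness of fit test:
H₀: observed counts match expected distribution
H₁: observed counts differ from expected distribution
df = k - 1 = 3
χ² = Σ(O - E)²/E
   = (55 - 49.5)²/49.5 + (45 - 49.5)²/49.5 + (46 - 49.5)²/49.5 + (52 - 49.5)²/49.5
   = 0.611 + 0.409 + 0.247 + 0.126
   = 1.39
p-value = 0.7070

Since p-value > α = 0.01, we fail to reject H₀.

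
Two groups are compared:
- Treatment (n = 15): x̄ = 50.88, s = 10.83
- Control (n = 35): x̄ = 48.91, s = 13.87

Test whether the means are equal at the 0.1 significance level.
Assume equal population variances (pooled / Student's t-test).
Student's two-sample t-test (equal variances):
H₀: μ₁ = μ₂
H₁: μ₁ ≠ μ₂
df = n₁ + n₂ - 2 = 48
Pooled variance s_p² = [(n₁-1)s₁² + (n₂-1)s₂²] / (n₁ + n₂ - 2) = [(14)(10.83²) + (34)(13.87²)] / 48 = 170.4762
SE = √(s_p²(1/n₁ + 1/n₂)) = √(170.4762 × (1/15 + 1/35)) = 4.0294
t = (x̄₁ - x̄₂) / SE = (50.88 - 48.91) / 4.0294 = 1.97 / 4.0294 = 0.489
p-value = 0.6271

Since p-value > α = 0.1, we fail to reject H₀.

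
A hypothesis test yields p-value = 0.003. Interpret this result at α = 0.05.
Since p = 0.003 < α = 0.05, reject H₀.
There is sufficient evidence to reject the null hypothesis; the result is statistically significant at the 0.05 level.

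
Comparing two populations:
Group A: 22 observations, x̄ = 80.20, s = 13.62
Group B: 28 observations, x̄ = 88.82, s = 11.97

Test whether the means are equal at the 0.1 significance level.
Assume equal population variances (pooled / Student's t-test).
Student's two-sample t-test (equal variances):
H₀: μ₁ = μ₂
H₁: μ₁ ≠ μ₂
df = n₁ + n₂ - 2 = 48
Pooled variance s_p² = [(n₁-1)s₁² + (n₂-1)s₂²] / (n₁ + n₂ - 2) = [(21)(13.62²) + (27)(11.97²)] / 48 = 161.7537
SE = √(s_p²(1/n₁ + 1/n₂)) = √(161.7537 × (1/22 + 1/28)) = 3.6234
t = (x̄₁ - x̄₂) / SE = (80.20 - 88.82) / 3.6234 = -8.62 / 3.6234 = -2.379
p-value = 0.0214

Since p-value < α = 0.1, we reject H₀.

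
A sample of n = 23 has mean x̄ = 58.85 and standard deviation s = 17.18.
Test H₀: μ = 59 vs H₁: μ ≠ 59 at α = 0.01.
One-sample t-test:
H₀: μ = 59
H₁: μ ≠ 59
df = n - 1 = 22
t = (x̄ - μ₀) / (s/√n) = (58.85 - 59) / (17.18/√23) = -0.042
p-value = 0.9670

Since p-value > α = 0.01, we fail to reject H₀.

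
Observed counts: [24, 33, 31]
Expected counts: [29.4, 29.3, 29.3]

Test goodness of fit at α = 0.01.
Chi-square goodness of fit test:
H₀: observed counts match expected distribution
H₁: observed counts differ from expected distribution
df = k - 1 = 2
χ² = Σ(O - E)²/E
   = (24 - 29.4)²/29.4 + (33 - 29.3)²/29.3 + (31 - 29.3)²/29.3
   = 0.992 + 0.467 + 0.099
   = 1.56
p-value = 0.4589

Since p-value > α = 0.01, we fail to reject H₀.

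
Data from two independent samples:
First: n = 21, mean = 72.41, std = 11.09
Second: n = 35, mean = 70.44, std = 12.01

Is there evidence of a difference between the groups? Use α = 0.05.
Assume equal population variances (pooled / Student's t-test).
Student's two-sample t-test (equal variances):
H₀: μ₁ = μ₂
H₁: μ₁ ≠ μ₂
df = n₁ + n₂ - 2 = 54
Pooled variance s_p² = [(n₁-1)s₁² + (n₂-1)s₂²] / (n₁ + n₂ - 2) = [(20)(11.09²) + (34)(12.01²)] / 54 = 136.3690
SE = √(s_p²(1/n₁ + 1/n₂)) = √(136.3690 × (1/21 + 1/35)) = 3.2234
t = (x̄₁ - x̄₂) / SE = (72.41 - 70.44) / 3.2234 = 1.97 / 3.2234 = 0.611
p-value = 0.5437

Since p-value > α = 0.05, we fail to reject H₀.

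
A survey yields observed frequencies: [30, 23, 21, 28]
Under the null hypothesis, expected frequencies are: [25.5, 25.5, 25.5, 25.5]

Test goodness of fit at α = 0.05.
Chi-square goodness of fit test:
H₀: observed counts match expected distribution
H₁: observed counts differ from expected distribution
df = k - 1 = 3
χ² = Σ(O - E)²/E
   = (30 - 25.5)²/25.5 + (23 - 25.5)²/25.5 + (21 - 25.5)²/25.5 + (28 - 25.5)²/25.5
   = 0.794 + 0.245 + 0.794 + 0.245
   = 2.08
p-value = 0.5563

Since p-value > α = 0.05, we fail to reject H₀.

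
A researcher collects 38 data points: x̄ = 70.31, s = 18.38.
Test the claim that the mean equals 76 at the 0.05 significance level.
One-sample t-test:
H₀: μ = 76
H₁: μ ≠ 76
df = n - 1 = 37
t = (x̄ - μ₀) / (s/√n) = (70.31 - 76) / (18.38/√38) = -1.908
p-value = 0.0641

Since p-value > α = 0.05, we fail to reject H₀.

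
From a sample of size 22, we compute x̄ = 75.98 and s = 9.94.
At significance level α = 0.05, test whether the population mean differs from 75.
One-sample t-test:
H₀: μ = 75
H₁: μ ≠ 75
df = n - 1 = 21
t = (x̄ - μ₀) / (s/√n) = (75.98 - 75) / (9.94/√22) = 0.462
p-value = 0.6485

Since p-value > α = 0.05, we fail to reject H₀.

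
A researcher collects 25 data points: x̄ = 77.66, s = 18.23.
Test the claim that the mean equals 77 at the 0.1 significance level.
One-sample t-test:
H₀: μ = 77
H₁: μ ≠ 77
df = n - 1 = 24
t = (x̄ - μ₀) / (s/√n) = (77.66 - 77) / (18.23/√25) = 0.181
p-value = 0.8579

Since p-value > α = 0.1, we fail to reject H₀.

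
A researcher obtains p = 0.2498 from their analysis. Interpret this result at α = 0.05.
Since p = 0.2498 > α = 0.05, fail to reject H₀.
There is insufficient evidence to reject the null hypothesis; the result is not statistically significant at the 0.05 level.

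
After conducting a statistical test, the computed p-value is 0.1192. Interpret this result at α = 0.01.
Since p = 0.1192 > α = 0.01, fail to reject H₀.
There is insufficient evidence to reject the null hypothesis; the result is not statistically significant at the 0.01 level.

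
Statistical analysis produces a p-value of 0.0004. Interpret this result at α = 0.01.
Since p = 0.0004 < α = 0.01, reject H₀.
There is sufficient evidence to reject the null hypothesis; the result is statistically significant at the 0.01 level.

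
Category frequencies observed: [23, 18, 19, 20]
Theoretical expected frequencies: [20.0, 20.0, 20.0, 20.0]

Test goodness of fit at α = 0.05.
Chi-square goodness of fit test:
H₀: observed counts match expected distribution
H₁: observed counts differ from expected distribution
df = k - 1 = 3
χ² = Σ(O - E)²/E
   = (23 - 20.0)²/20.0 + (18 - 20.0)²/20.0 + (19 - 20.0)²/20.0 + (20 - 20.0)²/20.0
   = 0.450 + 0.200 + 0.050 + 0.000
   = 0.70
p-value = 0.8732

Since p-value > α = 0.05, we fail to reject H₀.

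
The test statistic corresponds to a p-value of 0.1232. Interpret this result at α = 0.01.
Since p = 0.1232 > α = 0.01, fail to reject H₀.
There is insufficient evidence to reject the null hypothesis; the result is not statistically significant at the 0.01 level.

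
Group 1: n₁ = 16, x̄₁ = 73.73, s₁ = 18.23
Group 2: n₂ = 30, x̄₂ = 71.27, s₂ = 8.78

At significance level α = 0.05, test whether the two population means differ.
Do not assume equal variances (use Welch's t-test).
Welch's two-sample t-test:
H₀: μ₁ = μ₂
H₁: μ₁ ≠ μ₂
s₁²/n₁ = 18.23²/16 = 20.7708,  s₂²/n₂ = 8.78²/30 = 2.5696
SE = √(s₁²/n₁ + s₂²/n₂) = √(20.7708 + 2.5696) = 4.8312
df (Welch-Satterthwaite) = (s₁²/n₁ + s₂²/n₂)² / [(s₁²/n₁)²/(n₁-1) + (s₂²/n₂)²/(n₂-1)] ≈ 18.79
t = (x̄₁ - x̄₂) / SE = (73.73 - 71.27) / 4.8312 = 2.46 / 4.8312 = 0.509
p-value = 0.6165

Since p-value > α = 0.05, we fail to reject H₀.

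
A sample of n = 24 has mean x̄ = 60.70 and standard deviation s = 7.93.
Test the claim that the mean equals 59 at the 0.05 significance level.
One-sample t-test:
H₀: μ = 59
H₁: μ ≠ 59
df = n - 1 = 23
t = (x̄ - μ₀) / (s/√n) = (60.70 - 59) / (7.93/√24) = 1.050
p-value = 0.3045

Since p-value > α = 0.05, we fail to reject H₀.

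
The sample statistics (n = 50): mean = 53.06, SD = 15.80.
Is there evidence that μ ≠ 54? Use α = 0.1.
One-sample t-test:
H₀: μ = 54
H₁: μ ≠ 54
df = n - 1 = 49
t = (x̄ - μ₀) / (s/√n) = (53.06 - 54) / (15.80/√50) = -0.421
p-value = 0.6758

Since p-value > α = 0.1, we fail to reject H₀.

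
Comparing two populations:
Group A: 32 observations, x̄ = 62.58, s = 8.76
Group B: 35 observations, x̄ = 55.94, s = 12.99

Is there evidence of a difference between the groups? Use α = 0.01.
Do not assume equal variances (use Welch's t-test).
Welch's two-sample t-test:
H₀: μ₁ = μ₂
H₁: μ₁ ≠ μ₂
s₁²/n₁ = 8.76²/32 = 2.3981,  s₂²/n₂ = 12.99²/35 = 4.8211
SE = √(s₁²/n₁ + s₂²/n₂) = √(2.3981 + 4.8211) = 2.6869
df (Welch-Satterthwaite) = (s₁²/n₁ + s₂²/n₂)² / [(s₁²/n₁)²/(n₁-1) + (s₂²/n₂)²/(n₂-1)] ≈ 59.96
t = (x̄₁ - x̄₂) / SE = (62.58 - 55.94) / 2.6869 = 6.64 / 2.6869 = 2.471
p-value = 0.0163

Since p-value > α = 0.01, we fail to reject H₀.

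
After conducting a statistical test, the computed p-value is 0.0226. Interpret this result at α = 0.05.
Since p = 0.0226 < α = 0.05, reject H₀.
There is sufficient evidence to reject the null hypothesis; the result is statistically significant at the 0.05 level.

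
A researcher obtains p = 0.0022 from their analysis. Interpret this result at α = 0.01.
Since p = 0.0022 < α = 0.01, reject H₀.
There is sufficient evidence to reject the null hypothesis; the result is statistically significant at the 0.01 level.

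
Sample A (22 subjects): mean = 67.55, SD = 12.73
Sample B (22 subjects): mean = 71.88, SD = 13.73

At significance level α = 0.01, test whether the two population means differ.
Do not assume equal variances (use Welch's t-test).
Welch's two-sample t-test:
H₀: μ₁ = μ₂
H₁: μ₁ ≠ μ₂
s₁²/n₁ = 12.73²/22 = 7.3660,  s₂²/n₂ = 13.73²/22 = 8.5688
SE = √(s₁²/n₁ + s₂²/n₂) = √(7.3660 + 8.5688) = 3.9918
df (Welch-Satterthwaite) = (s₁²/n₁ + s₂²/n₂)² / [(s₁²/n₁)²/(n₁-1) + (s₂²/n₂)²/(n₂-1)] ≈ 41.76
t = (x̄₁ - x̄₂) / SE = (67.55 - 71.88) / 3.9918 = -4.33 / 3.9918 = -1.085
p-value = 0.2843

Since p-value > α = 0.01, we fail to reject H₀.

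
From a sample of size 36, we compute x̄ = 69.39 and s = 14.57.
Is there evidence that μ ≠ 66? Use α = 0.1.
One-sample t-test:
H₀: μ = 66
H₁: μ ≠ 66
df = n - 1 = 35
t = (x̄ - μ₀) / (s/√n) = (69.39 - 66) / (14.57/√36) = 1.396
p-value = 0.1715

Since p-value > α = 0.1, we fail to reject H₀.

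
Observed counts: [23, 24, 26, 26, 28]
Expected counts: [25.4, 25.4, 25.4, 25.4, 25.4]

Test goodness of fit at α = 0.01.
Chi-square goodness of fit test:
H₀: observed counts match expected distribution
H₁: observed counts differ from expected distribution
df = k - 1 = 4
χ² = Σ(O - E)²/E
   = (23 - 25.4)²/25.4 + (24 - 25.4)²/25.4 + (26 - 25.4)²/25.4 + (26 - 25.4)²/25.4 + (28 - 25.4)²/25.4
   = 0.227 + 0.077 + 0.014 + 0.014 + 0.266
   = 0.60
p-value = 0.9632

Since p-value > α = 0.01, we fail to reject H₀.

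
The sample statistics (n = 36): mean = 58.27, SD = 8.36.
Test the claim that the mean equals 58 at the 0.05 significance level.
One-sample t-test:
H₀: μ = 58
H₁: μ ≠ 58
df = n - 1 = 35
t = (x̄ - μ₀) / (s/√n) = (58.27 - 58) / (8.36/√36) = 0.194
p-value = 0.8475

Since p-value > α = 0.05, we fail to reject H₀.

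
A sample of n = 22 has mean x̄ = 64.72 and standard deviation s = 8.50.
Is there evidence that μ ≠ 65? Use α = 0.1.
One-sample t-test:
H₀: μ = 65
H₁: μ ≠ 65
df = n - 1 = 21
t = (x̄ - μ₀) / (s/√n) = (64.72 - 65) / (8.50/√22) = -0.155
p-value = 0.8787

Since p-value > α = 0.1, we fail to reject H₀.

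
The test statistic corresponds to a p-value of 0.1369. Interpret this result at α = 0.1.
Since p = 0.1369 > α = 0.1, fail to reject H₀.
There is insufficient evidence to reject the null hypothesis; the result is not statistically significant at the 0.1 level.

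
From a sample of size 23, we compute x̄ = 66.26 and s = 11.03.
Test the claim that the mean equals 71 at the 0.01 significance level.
One-sample t-test:
H₀: μ = 71
H₁: μ ≠ 71
df = n - 1 = 22
t = (x̄ - μ₀) / (s/√n) = (66.26 - 71) / (11.03/√23) = -2.061
p-value = 0.0513

Since p-value > α = 0.01, we fail to reject H₀.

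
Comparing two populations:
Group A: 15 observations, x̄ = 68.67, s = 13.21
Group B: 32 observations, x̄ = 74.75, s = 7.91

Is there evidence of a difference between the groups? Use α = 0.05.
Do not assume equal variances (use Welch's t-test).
Welch's two-sample t-test:
H₀: μ₁ = μ₂
H₁: μ₁ ≠ μ₂
s₁²/n₁ = 13.21²/15 = 11.6336,  s₂²/n₂ = 7.91²/32 = 1.9553
SE = √(s₁²/n₁ + s₂²/n₂) = √(11.6336 + 1.9553) = 3.6863
df (Welch-Satterthwaite) = (s₁²/n₁ + s₂²/n₂)² / [(s₁²/n₁)²/(n₁-1) + (s₂²/n₂)²/(n₂-1)] ≈ 18.86
t = (x̄₁ - x̄₂) / SE = (68.67 - 74.75) / 3.6863 = -6.08 / 3.6863 = -1.649
p-value = 0.1156

Since p-value > α = 0.05, we fail to reject H₀.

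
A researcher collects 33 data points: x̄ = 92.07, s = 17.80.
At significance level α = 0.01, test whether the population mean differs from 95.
One-sample t-test:
H₀: μ = 95
H₁: μ ≠ 95
df = n - 1 = 32
t = (x̄ - μ₀) / (s/√n) = (92.07 - 95) / (17.80/√33) = -0.946
p-value = 0.3514

Since p-value > α = 0.01, we fail to reject H₀.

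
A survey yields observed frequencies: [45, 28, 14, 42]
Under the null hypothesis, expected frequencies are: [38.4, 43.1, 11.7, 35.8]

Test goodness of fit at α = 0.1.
Chi-square goodness of fit test:
H₀: observed counts match expected distribution
H₁: observed counts differ from expected distribution
df = k - 1 = 3
χ² = Σ(O - E)²/E
   = (45 - 38.4)²/38.4 + (28 - 43.1)²/43.1 + (14 - 11.7)²/11.7 + (42 - 35.8)²/35.8
   = 1.134 + 5.290 + 0.452 + 1.074
   = 7.95
p-value = 0.0470

Since p-value < α = 0.1, we reject H₀.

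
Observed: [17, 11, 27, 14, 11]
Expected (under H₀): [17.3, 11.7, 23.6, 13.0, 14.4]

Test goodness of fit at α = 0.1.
Chi-square goodness of fit test:
H₀: observed counts match expected distribution
H₁: observed counts differ from expected distribution
df = k - 1 = 4
χ² = Σ(O - E)²/E
   = (17 - 17.3)²/17.3 + (11 - 11.7)²/11.7 + (27 - 23.6)²/23.6 + (14 - 13.0)²/13.0 + (11 - 14.4)²/14.4
   = 0.005 + 0.042 + 0.490 + 0.077 + 0.803
   = 1.42
p-value = 0.8413

Since p-value > α = 0.1, we fail to reject H₀.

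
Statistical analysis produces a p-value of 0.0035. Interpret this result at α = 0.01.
Since p = 0.0035 < α = 0.01, reject H₀.
There is sufficient evidence to reject the null hypothesis; the result is statistically significant at the 0.01 level.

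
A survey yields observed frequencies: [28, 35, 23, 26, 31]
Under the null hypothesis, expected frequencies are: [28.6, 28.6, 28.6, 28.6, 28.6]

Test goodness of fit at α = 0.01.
Chi-square goodness of fit test:
H₀: observed counts match expected distribution
H₁: observed counts differ from expected distribution
df = k - 1 = 4
χ² = Σ(O - E)²/E
   = (28 - 28.6)²/28.6 + (35 - 28.6)²/28.6 + (23 - 28.6)²/28.6 + (26 - 28.6)²/28.6 + (31 - 28.6)²/28.6
   = 0.013 + 1.432 + 1.097 + 0.236 + 0.201
   = 2.98
p-value = 0.5613

Since p-value > α = 0.01, we fail to reject H₀.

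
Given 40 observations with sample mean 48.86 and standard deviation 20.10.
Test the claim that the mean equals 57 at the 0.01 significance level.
One-sample t-test:
H₀: μ = 57
H₁: μ ≠ 57
df = n - 1 = 39
t = (x̄ - μ₀) / (s/√n) = (48.86 - 57) / (20.10/√40) = -2.561
p-value = 0.0144

Since p-value > α = 0.01, we fail to reject H₀.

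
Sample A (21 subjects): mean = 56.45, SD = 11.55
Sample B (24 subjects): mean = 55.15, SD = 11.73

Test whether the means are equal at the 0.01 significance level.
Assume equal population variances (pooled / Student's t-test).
Student's two-sample t-test (equal variances):
H₀: μ₁ = μ₂
H₁: μ₁ ≠ μ₂
df = n₁ + n₂ - 2 = 43
Pooled variance s_p² = [(n₁-1)s₁² + (n₂-1)s₂²] / (n₁ + n₂ - 2) = [(20)(11.55²) + (23)(11.73²)] / 43 = 135.6439
SE = √(s_p²(1/n₁ + 1/n₂)) = √(135.6439 × (1/21 + 1/24)) = 3.4801
t = (x̄₁ - x̄₂) / SE = (56.45 - 55.15) / 3.4801 = 1.30 / 3.4801 = 0.374
p-value = 0.7106

Since p-value > α = 0.01, we fail to reject H₀.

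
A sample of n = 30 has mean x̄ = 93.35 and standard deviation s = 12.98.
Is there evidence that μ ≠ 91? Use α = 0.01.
One-sample t-test:
H₀: μ = 91
H₁: μ ≠ 91
df = n - 1 = 29
t = (x̄ - μ₀) / (s/√n) = (93.35 - 91) / (12.98/√30) = 0.992
p-value = 0.3296

Since p-value > α = 0.01, we fail to reject H₀.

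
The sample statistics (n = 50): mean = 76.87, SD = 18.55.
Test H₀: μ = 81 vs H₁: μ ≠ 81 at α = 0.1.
One-sample t-test:
H₀: μ = 81
H₁: μ ≠ 81
df = n - 1 = 49
t = (x̄ - μ₀) / (s/√n) = (76.87 - 81) / (18.55/√50) = -1.574
p-value = 0.1219

Since p-value > α = 0.1, we fail to reject H₀.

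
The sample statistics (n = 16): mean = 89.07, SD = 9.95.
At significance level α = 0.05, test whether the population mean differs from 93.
One-sample t-test:
H₀: μ = 93
H₁: μ ≠ 93
df = n - 1 = 15
t = (x̄ - μ₀) / (s/√n) = (89.07 - 93) / (9.95/√16) = -1.580
p-value = 0.1350

Since p-value > α = 0.05, we fail to reject H₀.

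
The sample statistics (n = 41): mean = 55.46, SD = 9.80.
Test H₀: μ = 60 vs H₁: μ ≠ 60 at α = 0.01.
One-sample t-test:
H₀: μ = 60
H₁: μ ≠ 60
df = n - 1 = 40
t = (x̄ - μ₀) / (s/√n) = (55.46 - 60) / (9.80/√41) = -2.966
p-value = 0.0051

Since p-value < α = 0.01, we reject H₀.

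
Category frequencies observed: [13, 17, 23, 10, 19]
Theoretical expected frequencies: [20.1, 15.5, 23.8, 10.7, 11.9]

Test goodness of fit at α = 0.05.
Chi-square goodness of fit test:
H₀: observed counts match expected distribution
H₁: observed counts differ from expected distribution
df = k - 1 = 4
χ² = Σ(O - E)²/E
   = (13 - 20.1)²/20.1 + (17 - 15.5)²/15.5 + (23 - 23.8)²/23.8 + (10 - 10.7)²/10.7 + (19 - 11.9)²/11.9
   = 2.508 + 0.145 + 0.027 + 0.046 + 4.236
   = 6.96
p-value = 0.1379

Since p-value > α = 0.05, we fail to reject H₀.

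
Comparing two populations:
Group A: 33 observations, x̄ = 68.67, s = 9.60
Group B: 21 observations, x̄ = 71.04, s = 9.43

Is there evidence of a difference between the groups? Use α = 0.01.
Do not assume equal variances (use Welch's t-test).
Welch's two-sample t-test:
H₀: μ₁ = μ₂
H₁: μ₁ ≠ μ₂
s₁²/n₁ = 9.60²/33 = 2.7927,  s₂²/n₂ = 9.43²/21 = 4.2345
SE = √(s₁²/n₁ + s₂²/n₂) = √(2.7927 + 4.2345) = 2.6509
df (Welch-Satterthwaite) = (s₁²/n₁ + s₂²/n₂)² / [(s₁²/n₁)²/(n₁-1) + (s₂²/n₂)²/(n₂-1)] ≈ 43.31
t = (x̄₁ - x̄₂) / SE = (68.67 - 71.04) / 2.6509 = -2.37 / 2.6509 = -0.894
p-value = 0.3762

Since p-value > α = 0.01, we fail to reject H₀.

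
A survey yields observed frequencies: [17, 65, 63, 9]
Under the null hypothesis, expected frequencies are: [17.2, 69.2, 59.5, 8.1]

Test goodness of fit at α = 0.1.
Chi-square goodness of fit test:
H₀: observed counts match expected distribution
H₁: observed counts differ from expected distribution
df = k - 1 = 3
χ² = Σ(O - E)²/E
   = (17 - 17.2)²/17.2 + (65 - 69.2)²/69.2 + (63 - 59.5)²/59.5 + (9 - 8.1)²/8.1
   = 0.002 + 0.255 + 0.206 + 0.100
   = 0.56
p-value = 0.9048

Since p-value > α = 0.1, we fail to reject H₀.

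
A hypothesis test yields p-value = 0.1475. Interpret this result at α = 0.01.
Since p = 0.1475 > α = 0.01, fail to reject H₀.
There is insufficient evidence to reject the null hypothesis; the result is not statistically significant at the 0.01 level.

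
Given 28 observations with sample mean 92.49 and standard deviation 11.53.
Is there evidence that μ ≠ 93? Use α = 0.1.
One-sample t-test:
H₀: μ = 93
H₁: μ ≠ 93
df = n - 1 = 27
t = (x̄ - μ₀) / (s/√n) = (92.49 - 93) / (11.53/√28) = -0.234
p-value = 0.8167

Since p-value > α = 0.1, we fail to reject H₀.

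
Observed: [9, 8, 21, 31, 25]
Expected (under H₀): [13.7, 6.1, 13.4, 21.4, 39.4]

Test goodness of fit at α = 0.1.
Chi-square goodness of fit test:
H₀: observed counts match expected distribution
H₁: observed counts differ from expected distribution
df = k - 1 = 4
χ² = Σ(O - E)²/E
   = (9 - 13.7)²/13.7 + (8 - 6.1)²/6.1 + (21 - 13.4)²/13.4 + (31 - 21.4)²/21.4 + (25 - 39.4)²/39.4
   = 1.612 + 0.592 + 4.310 + 4.307 + 5.263
   = 16.08
p-value = 0.0029

Since p-value < α = 0.1, we reject H₀.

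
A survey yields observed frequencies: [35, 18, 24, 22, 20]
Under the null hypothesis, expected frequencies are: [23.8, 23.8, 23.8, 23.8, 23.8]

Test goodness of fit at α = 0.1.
Chi-square goodness of fit test:
H₀: observed counts match expected distribution
H₁: observed counts differ from expected distribution
df = k - 1 = 4
χ² = Σ(O - E)²/E
   = (35 - 23.8)²/23.8 + (18 - 23.8)²/23.8 + (24 - 23.8)²/23.8 + (22 - 23.8)²/23.8 + (20 - 23.8)²/23.8
   = 5.271 + 1.413 + 0.002 + 0.136 + 0.607
   = 7.43
p-value = 0.1149

Since p-value > α = 0.1, we fail to reject H₀.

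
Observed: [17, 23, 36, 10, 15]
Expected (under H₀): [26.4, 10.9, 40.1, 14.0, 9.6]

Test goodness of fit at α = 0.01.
Chi-square goodness of fit test:
H₀: observed counts match expected distribution
H₁: observed counts differ from expected distribution
df = k - 1 = 4
χ² = Σ(O - E)²/E
   = (17 - 26.4)²/26.4 + (23 - 10.9)²/10.9 + (36 - 40.1)²/40.1 + (10 - 14.0)²/14.0 + (15 - 9.6)²/9.6
   = 3.347 + 13.432 + 0.419 + 1.143 + 3.038
   = 21.38
p-value = 0.0003

Since p-value < α = 0.01, we reject H₀.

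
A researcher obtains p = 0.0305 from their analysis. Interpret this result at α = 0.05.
Since p = 0.0305 < α = 0.05, reject H₀.
There is sufficient evidence to reject the null hypothesis; the result is statistically significant at the 0.05 level.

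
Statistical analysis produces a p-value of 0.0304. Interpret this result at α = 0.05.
Since p = 0.0304 < α = 0.05, reject H₀.
There is sufficient evidence to reject the null hypothesis; the result is statistically significant at the 0.05 level.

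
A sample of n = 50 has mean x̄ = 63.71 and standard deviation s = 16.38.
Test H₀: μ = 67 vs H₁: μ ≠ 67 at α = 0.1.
One-sample t-test:
H₀: μ = 67
H₁: μ ≠ 67
df = n - 1 = 49
t = (x̄ - μ₀) / (s/√n) = (63.71 - 67) / (16.38/√50) = -1.420
p-value = 0.1619

Since p-value > α = 0.1, we fail to reject H₀.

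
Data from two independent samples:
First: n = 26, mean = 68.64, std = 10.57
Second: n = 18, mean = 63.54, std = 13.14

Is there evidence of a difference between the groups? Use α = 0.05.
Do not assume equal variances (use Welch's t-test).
Welch's two-sample t-test:
H₀: μ₁ = μ₂
H₁: μ₁ ≠ μ₂
s₁²/n₁ = 10.57²/26 = 4.2971,  s₂²/n₂ = 13.14²/18 = 9.5922
SE = √(s₁²/n₁ + s₂²/n₂) = √(4.2971 + 9.5922) = 3.7268
df (Welch-Satterthwaite) = (s₁²/n₁ + s₂²/n₂)² / [(s₁²/n₁)²/(n₁-1) + (s₂²/n₂)²/(n₂-1)] ≈ 31.36
t = (x̄₁ - x̄₂) / SE = (68.64 - 63.54) / 3.7268 = 5.10 / 3.7268 = 1.368
p-value = 0.1809

Since p-value > α = 0.05, we fail to reject H₀.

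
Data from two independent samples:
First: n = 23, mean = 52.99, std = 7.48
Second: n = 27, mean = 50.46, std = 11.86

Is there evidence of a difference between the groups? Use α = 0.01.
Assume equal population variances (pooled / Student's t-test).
Student's two-sample t-test (equal variances):
H₀: μ₁ = μ₂
H₁: μ₁ ≠ μ₂
df = n₁ + n₂ - 2 = 48
Pooled variance s_p² = [(n₁-1)s₁² + (n₂-1)s₂²] / (n₁ + n₂ - 2) = [(22)(7.48²) + (26)(11.86²)] / 48 = 101.8345
SE = √(s_p²(1/n₁ + 1/n₂)) = √(101.8345 × (1/23 + 1/27)) = 2.8634
t = (x̄₁ - x̄₂) / SE = (52.99 - 50.46) / 2.8634 = 2.53 / 2.8634 = 0.884
p-value = 0.3813

Since p-value > α = 0.01, we fail to reject H₀.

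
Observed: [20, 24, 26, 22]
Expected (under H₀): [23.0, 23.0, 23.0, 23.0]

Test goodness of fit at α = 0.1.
Chi-square goodness of fit test:
H₀: observed counts match expected distribution
H₁: observed counts differ from expected distribution
df = k - 1 = 3
χ² = Σ(O - E)²/E
   = (20 - 23.0)²/23.0 + (24 - 23.0)²/23.0 + (26 - 23.0)²/23.0 + (22 - 23.0)²/23.0
   = 0.391 + 0.043 + 0.391 + 0.043
   = 0.87
p-value = 0.8328

Since p-value > α = 0.1, we fail to reject H₀.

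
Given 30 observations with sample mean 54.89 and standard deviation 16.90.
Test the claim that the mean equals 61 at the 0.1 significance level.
One-sample t-test:
H₀: μ = 61
H₁: μ ≠ 61
df = n - 1 = 29
t = (x̄ - μ₀) / (s/√n) = (54.89 - 61) / (16.90/√30) = -1.980
p-value = 0.0572

Since p-value < α = 0.1, we reject H₀.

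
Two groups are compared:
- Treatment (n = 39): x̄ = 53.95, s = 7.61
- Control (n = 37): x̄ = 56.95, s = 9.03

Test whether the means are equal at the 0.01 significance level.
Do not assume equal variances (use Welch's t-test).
Welch's two-sample t-test:
H₀: μ₁ = μ₂
H₁: μ₁ ≠ μ₂
s₁²/n₁ = 7.61²/39 = 1.4849,  s₂²/n₂ = 9.03²/37 = 2.2038
SE = √(s₁²/n₁ + s₂²/n₂) = √(1.4849 + 2.2038) = 1.9206
df (Welch-Satterthwaite) = (s₁²/n₁ + s₂²/n₂)² / [(s₁²/n₁)²/(n₁-1) + (s₂²/n₂)²/(n₂-1)] ≈ 70.52
t = (x̄₁ - x̄₂) / SE = (53.95 - 56.95) / 1.9206 = -3.00 / 1.9206 = -1.562
p-value = 0.1228

Since p-value > α = 0.01, we fail to reject H₀.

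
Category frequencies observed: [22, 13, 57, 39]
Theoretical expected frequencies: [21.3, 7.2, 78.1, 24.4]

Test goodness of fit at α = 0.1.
Chi-square goodness of fit test:
H₀: observed counts match expected distribution
H₁: observed counts differ from expected distribution
df = k - 1 = 3
χ² = Σ(O - E)²/E
   = (22 - 21.3)²/21.3 + (13 - 7.2)²/7.2 + (57 - 78.1)²/78.1 + (39 - 24.4)²/24.4
   = 0.023 + 4.672 + 5.701 + 8.736
   = 19.13
p-value = 0.0003

Since p-value < α = 0.1, we reject H₀.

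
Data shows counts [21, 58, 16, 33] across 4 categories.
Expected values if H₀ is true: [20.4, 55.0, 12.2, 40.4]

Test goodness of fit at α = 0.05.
Chi-square goodness of fit test:
H₀: observed counts match expected distribution
H₁: observed counts differ from expected distribution
df = k - 1 = 3
χ² = Σ(O - E)²/E
   = (21 - 20.4)²/20.4 + (58 - 55.0)²/55.0 + (16 - 12.2)²/12.2 + (33 - 40.4)²/40.4
   = 0.018 + 0.164 + 1.184 + 1.355
   = 2.72
p-value = 0.4368

Since p-value > α = 0.05, we fail to reject H₀.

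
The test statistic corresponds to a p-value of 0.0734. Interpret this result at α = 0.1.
Since p = 0.0734 < α = 0.1, reject H₀.
There is sufficient evidence to reject the null hypothesis; the result is statistically significant at the 0.1 level.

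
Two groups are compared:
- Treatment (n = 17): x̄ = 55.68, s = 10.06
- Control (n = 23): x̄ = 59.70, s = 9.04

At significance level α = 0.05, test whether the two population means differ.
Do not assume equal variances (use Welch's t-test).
Welch's two-sample t-test:
H₀: μ₁ = μ₂
H₁: μ₁ ≠ μ₂
s₁²/n₁ = 10.06²/17 = 5.9532,  s₂²/n₂ = 9.04²/23 = 3.5531
SE = √(s₁²/n₁ + s₂²/n₂) = √(5.9532 + 3.5531) = 3.0832
df (Welch-Satterthwaite) = (s₁²/n₁ + s₂²/n₂)² / [(s₁²/n₁)²/(n₁-1) + (s₂²/n₂)²/(n₂-1)] ≈ 32.40
t = (x̄₁ - x̄₂) / SE = (55.68 - 59.70) / 3.0832 = -4.02 / 3.0832 = -1.304
p-value = 0.2015

Since p-value > α = 0.05, we fail to reject H₀.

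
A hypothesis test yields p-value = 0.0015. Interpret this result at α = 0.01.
Since p = 0.0015 < α = 0.01, reject H₀.
There is sufficient evidence to reject the null hypothesis; the result is statistically significant at the 0.01 level.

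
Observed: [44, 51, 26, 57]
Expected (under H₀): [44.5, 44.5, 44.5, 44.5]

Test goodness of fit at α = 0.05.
Chi-square goodness of fit test:
H₀: observed counts match expected distribution
H₁: observed counts differ from expected distribution
df = k - 1 = 3
χ² = Σ(O - E)²/E
   = (44 - 44.5)²/44.5 + (51 - 44.5)²/44.5 + (26 - 44.5)²/44.5 + (57 - 44.5)²/44.5
   = 0.006 + 0.949 + 7.691 + 3.511
   = 12.16
p-value = 0.0069

Since p-value < α = 0.05, we reject H₀.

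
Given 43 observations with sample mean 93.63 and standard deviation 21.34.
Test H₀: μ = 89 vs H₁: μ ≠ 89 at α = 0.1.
One-sample t-test:
H₀: μ = 89
H₁: μ ≠ 89
df = n - 1 = 42
t = (x̄ - μ₀) / (s/√n) = (93.63 - 89) / (21.34/√43) = 1.423
p-value = 0.1622

Since p-value > α = 0.1, we fail to reject H₀.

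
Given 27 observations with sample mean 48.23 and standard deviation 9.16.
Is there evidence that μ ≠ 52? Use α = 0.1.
One-sample t-test:
H₀: μ = 52
H₁: μ ≠ 52
df = n - 1 = 26
t = (x̄ - μ₀) / (s/√n) = (48.23 - 52) / (9.16/√27) = -2.139
p-value = 0.0420

Since p-value < α = 0.1, we reject H₀.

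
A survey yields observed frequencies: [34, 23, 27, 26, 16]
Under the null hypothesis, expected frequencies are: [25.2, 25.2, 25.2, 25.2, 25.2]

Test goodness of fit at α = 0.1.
Chi-square goodness of fit test:
H₀: observed counts match expected distribution
H₁: observed counts differ from expected distribution
df = k - 1 = 4
χ² = Σ(O - E)²/E
   = (34 - 25.2)²/25.2 + (23 - 25.2)²/25.2 + (27 - 25.2)²/25.2 + (26 - 25.2)²/25.2 + (16 - 25.2)²/25.2
   = 3.073 + 0.192 + 0.129 + 0.025 + 3.359
   = 6.78
p-value = 0.1481

Since p-value > α = 0.1, we fail to reject H₀.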